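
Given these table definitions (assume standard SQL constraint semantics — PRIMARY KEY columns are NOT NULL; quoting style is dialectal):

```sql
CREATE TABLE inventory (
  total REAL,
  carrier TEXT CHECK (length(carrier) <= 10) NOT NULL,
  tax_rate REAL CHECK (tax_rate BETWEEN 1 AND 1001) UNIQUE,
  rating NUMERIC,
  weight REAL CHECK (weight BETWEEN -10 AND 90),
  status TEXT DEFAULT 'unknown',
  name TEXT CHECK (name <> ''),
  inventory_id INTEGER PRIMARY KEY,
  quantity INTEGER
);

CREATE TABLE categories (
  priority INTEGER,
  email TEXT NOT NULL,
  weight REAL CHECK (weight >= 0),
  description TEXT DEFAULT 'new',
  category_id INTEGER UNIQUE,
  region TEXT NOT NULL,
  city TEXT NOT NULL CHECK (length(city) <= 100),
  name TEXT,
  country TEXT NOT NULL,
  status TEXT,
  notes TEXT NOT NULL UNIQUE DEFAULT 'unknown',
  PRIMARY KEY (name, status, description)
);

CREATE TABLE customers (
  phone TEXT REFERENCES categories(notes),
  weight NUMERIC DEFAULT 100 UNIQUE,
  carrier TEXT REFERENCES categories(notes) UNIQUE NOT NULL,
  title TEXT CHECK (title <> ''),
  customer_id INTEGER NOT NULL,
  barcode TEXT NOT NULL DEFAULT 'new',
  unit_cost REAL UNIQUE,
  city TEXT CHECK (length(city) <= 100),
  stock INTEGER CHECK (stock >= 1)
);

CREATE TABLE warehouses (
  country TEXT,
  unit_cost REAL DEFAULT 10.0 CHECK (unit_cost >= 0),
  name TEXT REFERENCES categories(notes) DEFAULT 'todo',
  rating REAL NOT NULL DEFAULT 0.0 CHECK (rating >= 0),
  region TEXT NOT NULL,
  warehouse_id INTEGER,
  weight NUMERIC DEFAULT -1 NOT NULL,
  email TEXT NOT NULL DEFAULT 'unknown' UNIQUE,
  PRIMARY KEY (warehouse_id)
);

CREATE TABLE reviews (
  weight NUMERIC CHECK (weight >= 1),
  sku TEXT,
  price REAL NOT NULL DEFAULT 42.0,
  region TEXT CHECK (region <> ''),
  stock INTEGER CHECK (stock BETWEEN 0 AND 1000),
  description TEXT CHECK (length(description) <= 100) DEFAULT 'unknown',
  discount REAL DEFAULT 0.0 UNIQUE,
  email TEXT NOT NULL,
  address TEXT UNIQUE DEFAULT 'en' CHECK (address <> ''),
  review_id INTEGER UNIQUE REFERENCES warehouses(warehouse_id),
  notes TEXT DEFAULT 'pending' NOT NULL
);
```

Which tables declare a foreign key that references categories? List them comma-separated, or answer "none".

customers, warehouses

- customers.phone references categories(notes).
- customers.carrier references categories(notes).
- warehouses.name references categories(notes).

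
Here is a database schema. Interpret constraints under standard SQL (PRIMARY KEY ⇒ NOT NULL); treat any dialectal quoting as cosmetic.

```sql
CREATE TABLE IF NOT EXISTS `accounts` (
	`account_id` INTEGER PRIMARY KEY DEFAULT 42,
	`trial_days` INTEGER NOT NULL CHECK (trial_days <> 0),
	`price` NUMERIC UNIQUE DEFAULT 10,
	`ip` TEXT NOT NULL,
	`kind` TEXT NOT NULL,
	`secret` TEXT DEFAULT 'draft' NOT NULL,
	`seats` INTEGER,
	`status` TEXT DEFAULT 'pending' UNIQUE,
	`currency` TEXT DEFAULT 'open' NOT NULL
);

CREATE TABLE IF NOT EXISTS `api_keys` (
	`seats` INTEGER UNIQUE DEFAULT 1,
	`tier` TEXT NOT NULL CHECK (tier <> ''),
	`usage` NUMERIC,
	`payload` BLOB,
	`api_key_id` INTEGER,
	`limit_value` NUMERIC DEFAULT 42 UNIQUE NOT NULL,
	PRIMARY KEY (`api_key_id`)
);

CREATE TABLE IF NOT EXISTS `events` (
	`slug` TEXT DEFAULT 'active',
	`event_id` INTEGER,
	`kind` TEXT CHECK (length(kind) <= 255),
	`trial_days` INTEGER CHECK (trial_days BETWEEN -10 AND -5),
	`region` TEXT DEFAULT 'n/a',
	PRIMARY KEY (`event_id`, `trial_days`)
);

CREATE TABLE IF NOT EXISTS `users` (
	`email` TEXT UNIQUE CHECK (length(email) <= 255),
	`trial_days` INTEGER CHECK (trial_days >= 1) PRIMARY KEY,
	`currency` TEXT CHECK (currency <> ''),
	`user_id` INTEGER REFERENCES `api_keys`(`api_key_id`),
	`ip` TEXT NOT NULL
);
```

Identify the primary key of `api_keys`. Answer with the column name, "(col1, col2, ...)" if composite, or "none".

api_key_id

api_key_id is declared PRIMARY KEY as a table-level PRIMARY KEY clause.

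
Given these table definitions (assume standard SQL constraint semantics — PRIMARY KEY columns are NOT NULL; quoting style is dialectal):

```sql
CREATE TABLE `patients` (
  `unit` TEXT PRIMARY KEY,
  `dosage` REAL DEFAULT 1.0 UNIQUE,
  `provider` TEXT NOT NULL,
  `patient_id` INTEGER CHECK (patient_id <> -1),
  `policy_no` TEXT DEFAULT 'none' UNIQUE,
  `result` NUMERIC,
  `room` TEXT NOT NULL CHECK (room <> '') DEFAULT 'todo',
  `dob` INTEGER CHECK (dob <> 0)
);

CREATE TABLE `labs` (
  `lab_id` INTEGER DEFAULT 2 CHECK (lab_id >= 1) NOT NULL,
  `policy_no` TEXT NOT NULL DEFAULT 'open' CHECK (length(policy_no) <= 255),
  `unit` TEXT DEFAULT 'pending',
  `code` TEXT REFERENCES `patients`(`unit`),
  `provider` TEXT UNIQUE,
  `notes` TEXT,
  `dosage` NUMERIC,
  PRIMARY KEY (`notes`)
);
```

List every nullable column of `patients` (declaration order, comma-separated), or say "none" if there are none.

dosage, patient_id, policy_no, result, dob

- unit: part of the PRIMARY KEY, which implies NOT NULL → not nullable.
- dosage: UNIQUE does not imply NOT NULL → nullable.
- provider: declared NOT NULL → not nullable.
- patient_id: CHECK does not forbid NULL (a CHECK constraint passes when its expression is NULL) → nullable.
- policy_no: UNIQUE does not imply NOT NULL → nullable.
- result: no NOT NULL constraint applies → nullable.
- room: declared NOT NULL → not nullable.
- dob: CHECK does not forbid NULL (a CHECK constraint passes when its expression is NULL) → nullable.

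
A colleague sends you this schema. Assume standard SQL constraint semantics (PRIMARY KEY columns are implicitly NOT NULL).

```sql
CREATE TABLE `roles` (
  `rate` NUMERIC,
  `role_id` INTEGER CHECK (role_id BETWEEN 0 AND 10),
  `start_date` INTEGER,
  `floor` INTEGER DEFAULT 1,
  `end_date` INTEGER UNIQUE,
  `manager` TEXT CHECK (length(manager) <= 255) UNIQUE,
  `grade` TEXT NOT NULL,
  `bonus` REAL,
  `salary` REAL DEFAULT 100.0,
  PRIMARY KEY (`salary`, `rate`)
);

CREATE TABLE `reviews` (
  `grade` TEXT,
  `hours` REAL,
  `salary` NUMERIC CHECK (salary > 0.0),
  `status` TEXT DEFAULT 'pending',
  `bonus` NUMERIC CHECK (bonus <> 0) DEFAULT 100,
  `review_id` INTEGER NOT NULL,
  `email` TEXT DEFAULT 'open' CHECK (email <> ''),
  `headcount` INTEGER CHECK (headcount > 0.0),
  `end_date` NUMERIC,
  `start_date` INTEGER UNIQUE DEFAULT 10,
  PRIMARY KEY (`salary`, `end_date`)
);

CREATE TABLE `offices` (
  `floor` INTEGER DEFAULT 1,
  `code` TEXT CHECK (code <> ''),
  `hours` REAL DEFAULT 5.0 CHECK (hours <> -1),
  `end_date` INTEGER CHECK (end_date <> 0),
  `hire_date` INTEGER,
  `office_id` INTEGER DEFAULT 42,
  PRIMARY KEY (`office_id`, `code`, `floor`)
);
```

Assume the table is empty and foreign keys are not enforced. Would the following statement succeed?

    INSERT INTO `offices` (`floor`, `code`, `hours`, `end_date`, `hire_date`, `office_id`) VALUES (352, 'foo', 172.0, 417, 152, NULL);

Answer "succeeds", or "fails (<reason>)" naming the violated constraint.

fails (NOT NULL on office_id)

office_id is explicitly set to NULL, but office_id is part of the PRIMARY KEY (implied NOT NULL).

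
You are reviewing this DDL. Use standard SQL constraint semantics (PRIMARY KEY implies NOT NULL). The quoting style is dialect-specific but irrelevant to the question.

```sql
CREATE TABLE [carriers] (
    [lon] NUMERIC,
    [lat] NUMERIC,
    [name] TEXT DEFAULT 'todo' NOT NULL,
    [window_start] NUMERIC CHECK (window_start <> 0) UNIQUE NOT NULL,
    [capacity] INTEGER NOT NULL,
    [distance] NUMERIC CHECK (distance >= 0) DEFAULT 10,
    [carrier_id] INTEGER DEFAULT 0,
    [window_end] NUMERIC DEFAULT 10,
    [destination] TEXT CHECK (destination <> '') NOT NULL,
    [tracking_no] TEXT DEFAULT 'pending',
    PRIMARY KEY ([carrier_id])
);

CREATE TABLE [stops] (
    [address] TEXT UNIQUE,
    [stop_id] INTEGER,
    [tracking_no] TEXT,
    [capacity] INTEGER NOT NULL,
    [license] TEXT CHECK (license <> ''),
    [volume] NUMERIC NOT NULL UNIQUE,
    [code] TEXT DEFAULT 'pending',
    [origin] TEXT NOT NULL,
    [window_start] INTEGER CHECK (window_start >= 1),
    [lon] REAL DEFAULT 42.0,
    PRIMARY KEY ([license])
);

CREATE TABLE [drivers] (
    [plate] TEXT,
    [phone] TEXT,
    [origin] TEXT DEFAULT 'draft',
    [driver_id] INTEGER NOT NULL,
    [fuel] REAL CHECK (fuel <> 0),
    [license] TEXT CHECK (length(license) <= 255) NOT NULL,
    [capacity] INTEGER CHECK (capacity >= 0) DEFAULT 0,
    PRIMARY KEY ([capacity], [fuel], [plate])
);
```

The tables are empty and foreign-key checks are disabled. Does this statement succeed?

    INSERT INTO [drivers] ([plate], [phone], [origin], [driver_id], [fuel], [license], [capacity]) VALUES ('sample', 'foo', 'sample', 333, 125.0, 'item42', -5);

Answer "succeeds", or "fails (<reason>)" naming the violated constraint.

The value -5 for capacity violates CHECK (capacity >= 0).

fails (CHECK on capacity)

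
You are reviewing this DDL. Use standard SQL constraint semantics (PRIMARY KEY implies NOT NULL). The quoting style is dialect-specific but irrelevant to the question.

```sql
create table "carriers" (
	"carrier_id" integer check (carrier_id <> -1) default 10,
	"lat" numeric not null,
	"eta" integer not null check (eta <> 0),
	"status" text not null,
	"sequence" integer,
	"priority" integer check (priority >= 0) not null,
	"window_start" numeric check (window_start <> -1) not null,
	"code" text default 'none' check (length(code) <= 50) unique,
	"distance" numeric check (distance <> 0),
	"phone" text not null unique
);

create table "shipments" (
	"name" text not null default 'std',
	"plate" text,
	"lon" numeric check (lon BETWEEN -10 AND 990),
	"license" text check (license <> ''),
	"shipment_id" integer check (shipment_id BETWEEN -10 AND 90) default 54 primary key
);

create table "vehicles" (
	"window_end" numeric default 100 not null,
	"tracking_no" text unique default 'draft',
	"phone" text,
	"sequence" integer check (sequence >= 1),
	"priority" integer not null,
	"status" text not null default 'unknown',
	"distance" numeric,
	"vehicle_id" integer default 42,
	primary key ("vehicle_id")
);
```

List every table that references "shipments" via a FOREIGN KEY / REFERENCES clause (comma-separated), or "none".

none

No REFERENCES clause anywhere in the schema names shipments.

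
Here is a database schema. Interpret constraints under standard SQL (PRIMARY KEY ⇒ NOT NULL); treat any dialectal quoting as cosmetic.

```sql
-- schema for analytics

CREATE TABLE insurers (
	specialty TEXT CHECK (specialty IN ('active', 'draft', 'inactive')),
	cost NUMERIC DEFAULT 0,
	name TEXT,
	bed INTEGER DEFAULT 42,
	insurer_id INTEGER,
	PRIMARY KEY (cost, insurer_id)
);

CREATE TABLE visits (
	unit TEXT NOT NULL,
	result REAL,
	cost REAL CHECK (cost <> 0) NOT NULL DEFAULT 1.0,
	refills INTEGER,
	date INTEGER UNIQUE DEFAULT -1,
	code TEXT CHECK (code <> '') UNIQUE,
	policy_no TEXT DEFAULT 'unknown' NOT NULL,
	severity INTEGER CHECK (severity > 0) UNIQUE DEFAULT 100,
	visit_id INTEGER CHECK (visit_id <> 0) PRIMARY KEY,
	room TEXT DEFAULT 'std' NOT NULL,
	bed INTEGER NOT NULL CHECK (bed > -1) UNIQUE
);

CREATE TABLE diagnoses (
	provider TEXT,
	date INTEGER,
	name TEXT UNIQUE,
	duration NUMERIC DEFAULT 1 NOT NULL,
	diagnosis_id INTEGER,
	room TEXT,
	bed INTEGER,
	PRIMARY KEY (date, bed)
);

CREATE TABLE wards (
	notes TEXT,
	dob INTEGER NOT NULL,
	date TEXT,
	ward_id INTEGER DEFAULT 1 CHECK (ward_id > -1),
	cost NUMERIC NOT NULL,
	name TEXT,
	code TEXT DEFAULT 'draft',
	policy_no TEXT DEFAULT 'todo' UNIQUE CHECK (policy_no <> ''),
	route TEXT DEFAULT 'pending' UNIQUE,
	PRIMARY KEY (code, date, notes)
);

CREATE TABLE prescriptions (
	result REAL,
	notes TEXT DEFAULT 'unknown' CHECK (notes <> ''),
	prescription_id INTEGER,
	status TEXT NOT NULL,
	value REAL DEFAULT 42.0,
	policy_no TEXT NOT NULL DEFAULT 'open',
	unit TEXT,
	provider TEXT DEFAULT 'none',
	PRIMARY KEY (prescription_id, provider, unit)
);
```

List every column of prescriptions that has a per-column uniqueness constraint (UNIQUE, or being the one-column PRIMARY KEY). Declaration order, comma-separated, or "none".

none

- result: no UNIQUE or single-column PK constraint.
- notes: no UNIQUE or single-column PK constraint.
- prescription_id: part of a composite PRIMARY KEY — only the tuple is unique, not this column on its own.
- status: no UNIQUE or single-column PK constraint.
- value: no UNIQUE or single-column PK constraint.
- policy_no: no UNIQUE or single-column PK constraint.
- unit: part of a composite PRIMARY KEY — only the tuple is unique, not this column on its own.
- provider: part of a composite PRIMARY KEY — only the tuple is unique, not this column on its own.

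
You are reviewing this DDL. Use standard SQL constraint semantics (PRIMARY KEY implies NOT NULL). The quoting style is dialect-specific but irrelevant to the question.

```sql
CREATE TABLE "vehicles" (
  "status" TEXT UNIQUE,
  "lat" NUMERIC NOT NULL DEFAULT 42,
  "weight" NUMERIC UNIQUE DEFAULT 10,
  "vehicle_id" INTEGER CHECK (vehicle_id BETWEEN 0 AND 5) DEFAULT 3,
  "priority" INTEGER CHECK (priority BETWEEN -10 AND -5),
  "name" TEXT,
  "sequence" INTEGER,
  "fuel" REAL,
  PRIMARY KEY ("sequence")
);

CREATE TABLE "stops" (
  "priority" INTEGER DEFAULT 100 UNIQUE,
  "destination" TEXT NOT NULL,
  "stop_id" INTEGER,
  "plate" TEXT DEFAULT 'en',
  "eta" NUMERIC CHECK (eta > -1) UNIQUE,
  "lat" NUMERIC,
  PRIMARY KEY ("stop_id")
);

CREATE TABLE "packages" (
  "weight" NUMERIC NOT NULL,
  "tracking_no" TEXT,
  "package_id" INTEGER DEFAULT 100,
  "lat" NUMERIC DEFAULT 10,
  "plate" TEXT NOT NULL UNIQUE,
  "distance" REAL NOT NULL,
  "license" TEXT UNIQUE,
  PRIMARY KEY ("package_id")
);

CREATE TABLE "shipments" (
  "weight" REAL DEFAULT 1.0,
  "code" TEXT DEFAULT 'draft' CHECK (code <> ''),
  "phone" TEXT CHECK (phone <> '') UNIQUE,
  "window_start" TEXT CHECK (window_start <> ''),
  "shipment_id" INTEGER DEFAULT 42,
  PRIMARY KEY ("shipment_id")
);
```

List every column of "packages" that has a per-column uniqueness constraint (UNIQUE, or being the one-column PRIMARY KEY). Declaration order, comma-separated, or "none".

- weight: no UNIQUE or single-column PK constraint.
- tracking_no: no UNIQUE or single-column PK constraint.
- package_id: single-column PRIMARY KEY → unique.
- lat: no UNIQUE or single-column PK constraint.
- plate: declared UNIQUE → unique.
- distance: no UNIQUE or single-column PK constraint.
- license: declared UNIQUE → unique.

package_id, plate, license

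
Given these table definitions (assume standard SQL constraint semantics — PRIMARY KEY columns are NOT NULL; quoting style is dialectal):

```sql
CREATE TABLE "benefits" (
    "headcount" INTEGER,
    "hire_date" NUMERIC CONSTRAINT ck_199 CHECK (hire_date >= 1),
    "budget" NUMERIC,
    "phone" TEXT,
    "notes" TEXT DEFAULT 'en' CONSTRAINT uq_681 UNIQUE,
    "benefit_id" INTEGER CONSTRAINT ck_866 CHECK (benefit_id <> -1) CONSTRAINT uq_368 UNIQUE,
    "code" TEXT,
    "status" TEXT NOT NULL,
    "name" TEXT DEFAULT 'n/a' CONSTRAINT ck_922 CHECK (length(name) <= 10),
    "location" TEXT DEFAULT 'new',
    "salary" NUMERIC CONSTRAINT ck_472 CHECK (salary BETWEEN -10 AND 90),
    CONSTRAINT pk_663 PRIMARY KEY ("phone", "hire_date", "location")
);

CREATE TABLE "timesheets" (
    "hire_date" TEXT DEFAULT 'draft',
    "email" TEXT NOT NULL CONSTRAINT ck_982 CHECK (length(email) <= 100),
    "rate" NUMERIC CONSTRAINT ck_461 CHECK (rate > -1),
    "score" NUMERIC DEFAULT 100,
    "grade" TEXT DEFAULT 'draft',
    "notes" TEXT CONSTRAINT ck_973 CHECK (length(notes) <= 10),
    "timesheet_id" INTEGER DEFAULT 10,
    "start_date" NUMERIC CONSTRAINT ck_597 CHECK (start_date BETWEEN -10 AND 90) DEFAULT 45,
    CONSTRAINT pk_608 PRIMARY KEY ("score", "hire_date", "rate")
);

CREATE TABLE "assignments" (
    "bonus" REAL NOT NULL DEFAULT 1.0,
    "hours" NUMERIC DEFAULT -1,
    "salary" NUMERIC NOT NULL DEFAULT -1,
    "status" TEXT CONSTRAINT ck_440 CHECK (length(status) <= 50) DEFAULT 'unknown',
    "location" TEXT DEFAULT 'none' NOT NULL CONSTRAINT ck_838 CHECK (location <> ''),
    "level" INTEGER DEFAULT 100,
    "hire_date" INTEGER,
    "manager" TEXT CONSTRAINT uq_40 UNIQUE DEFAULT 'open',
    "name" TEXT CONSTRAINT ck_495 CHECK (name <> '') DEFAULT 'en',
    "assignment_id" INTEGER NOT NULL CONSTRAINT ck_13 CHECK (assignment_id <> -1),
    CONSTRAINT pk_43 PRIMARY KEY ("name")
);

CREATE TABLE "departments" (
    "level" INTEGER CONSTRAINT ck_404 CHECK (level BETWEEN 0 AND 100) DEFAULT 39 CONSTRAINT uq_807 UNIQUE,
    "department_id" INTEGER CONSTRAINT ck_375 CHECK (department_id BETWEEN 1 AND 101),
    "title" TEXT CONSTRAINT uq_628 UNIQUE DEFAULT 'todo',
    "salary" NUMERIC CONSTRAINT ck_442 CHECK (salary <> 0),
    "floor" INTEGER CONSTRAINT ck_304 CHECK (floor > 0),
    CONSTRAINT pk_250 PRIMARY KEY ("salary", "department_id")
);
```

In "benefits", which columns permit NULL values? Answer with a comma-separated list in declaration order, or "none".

headcount, budget, notes, benefit_id, code, name, salary

- headcount: no NOT NULL constraint applies → nullable.
- hire_date: part of the PRIMARY KEY, which implies NOT NULL → not nullable.
- budget: no NOT NULL constraint applies → nullable.
- phone: part of the PRIMARY KEY, which implies NOT NULL → not nullable.
- notes: UNIQUE does not imply NOT NULL → nullable.
- benefit_id: CHECK does not forbid NULL (a CHECK constraint passes when its expression is NULL) → nullable.
- code: no NOT NULL constraint applies → nullable.
- status: declared NOT NULL → not nullable.
- name: CHECK does not forbid NULL (a CHECK constraint passes when its expression is NULL) → nullable.
- location: part of the PRIMARY KEY, which implies NOT NULL → not nullable.
- salary: CHECK does not forbid NULL (a CHECK constraint passes when its expression is NULL) → nullable.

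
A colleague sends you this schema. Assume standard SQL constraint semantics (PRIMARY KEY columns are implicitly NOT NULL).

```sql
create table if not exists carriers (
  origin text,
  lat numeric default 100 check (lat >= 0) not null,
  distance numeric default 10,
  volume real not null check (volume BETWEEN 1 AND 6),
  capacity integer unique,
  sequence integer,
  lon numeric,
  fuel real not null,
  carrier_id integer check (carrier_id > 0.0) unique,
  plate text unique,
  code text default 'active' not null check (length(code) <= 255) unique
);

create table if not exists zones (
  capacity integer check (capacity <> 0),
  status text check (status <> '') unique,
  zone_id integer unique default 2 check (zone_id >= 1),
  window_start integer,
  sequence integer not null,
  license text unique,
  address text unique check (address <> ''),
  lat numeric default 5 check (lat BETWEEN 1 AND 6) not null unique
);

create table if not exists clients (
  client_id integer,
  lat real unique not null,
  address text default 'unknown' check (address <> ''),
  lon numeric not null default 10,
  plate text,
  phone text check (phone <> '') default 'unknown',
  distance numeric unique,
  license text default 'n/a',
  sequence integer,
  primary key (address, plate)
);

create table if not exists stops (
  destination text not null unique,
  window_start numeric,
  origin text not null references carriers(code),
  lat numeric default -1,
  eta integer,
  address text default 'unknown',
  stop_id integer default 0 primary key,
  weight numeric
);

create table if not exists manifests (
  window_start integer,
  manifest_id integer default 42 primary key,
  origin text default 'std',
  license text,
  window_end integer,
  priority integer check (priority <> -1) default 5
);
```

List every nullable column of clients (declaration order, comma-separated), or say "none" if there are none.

client_id, phone, distance, license, sequence

- client_id: no NOT NULL constraint applies → nullable.
- lat: declared NOT NULL → not nullable.
- address: part of the PRIMARY KEY, which implies NOT NULL → not nullable.
- lon: declared NOT NULL → not nullable.
- plate: part of the PRIMARY KEY, which implies NOT NULL → not nullable.
- phone: CHECK does not forbid NULL (a CHECK constraint passes when its expression is NULL) → nullable.
- distance: UNIQUE does not imply NOT NULL → nullable.
- license: DEFAULT only fills an omitted column; an explicit NULL is still allowed → nullable.
- sequence: no NOT NULL constraint applies → nullable.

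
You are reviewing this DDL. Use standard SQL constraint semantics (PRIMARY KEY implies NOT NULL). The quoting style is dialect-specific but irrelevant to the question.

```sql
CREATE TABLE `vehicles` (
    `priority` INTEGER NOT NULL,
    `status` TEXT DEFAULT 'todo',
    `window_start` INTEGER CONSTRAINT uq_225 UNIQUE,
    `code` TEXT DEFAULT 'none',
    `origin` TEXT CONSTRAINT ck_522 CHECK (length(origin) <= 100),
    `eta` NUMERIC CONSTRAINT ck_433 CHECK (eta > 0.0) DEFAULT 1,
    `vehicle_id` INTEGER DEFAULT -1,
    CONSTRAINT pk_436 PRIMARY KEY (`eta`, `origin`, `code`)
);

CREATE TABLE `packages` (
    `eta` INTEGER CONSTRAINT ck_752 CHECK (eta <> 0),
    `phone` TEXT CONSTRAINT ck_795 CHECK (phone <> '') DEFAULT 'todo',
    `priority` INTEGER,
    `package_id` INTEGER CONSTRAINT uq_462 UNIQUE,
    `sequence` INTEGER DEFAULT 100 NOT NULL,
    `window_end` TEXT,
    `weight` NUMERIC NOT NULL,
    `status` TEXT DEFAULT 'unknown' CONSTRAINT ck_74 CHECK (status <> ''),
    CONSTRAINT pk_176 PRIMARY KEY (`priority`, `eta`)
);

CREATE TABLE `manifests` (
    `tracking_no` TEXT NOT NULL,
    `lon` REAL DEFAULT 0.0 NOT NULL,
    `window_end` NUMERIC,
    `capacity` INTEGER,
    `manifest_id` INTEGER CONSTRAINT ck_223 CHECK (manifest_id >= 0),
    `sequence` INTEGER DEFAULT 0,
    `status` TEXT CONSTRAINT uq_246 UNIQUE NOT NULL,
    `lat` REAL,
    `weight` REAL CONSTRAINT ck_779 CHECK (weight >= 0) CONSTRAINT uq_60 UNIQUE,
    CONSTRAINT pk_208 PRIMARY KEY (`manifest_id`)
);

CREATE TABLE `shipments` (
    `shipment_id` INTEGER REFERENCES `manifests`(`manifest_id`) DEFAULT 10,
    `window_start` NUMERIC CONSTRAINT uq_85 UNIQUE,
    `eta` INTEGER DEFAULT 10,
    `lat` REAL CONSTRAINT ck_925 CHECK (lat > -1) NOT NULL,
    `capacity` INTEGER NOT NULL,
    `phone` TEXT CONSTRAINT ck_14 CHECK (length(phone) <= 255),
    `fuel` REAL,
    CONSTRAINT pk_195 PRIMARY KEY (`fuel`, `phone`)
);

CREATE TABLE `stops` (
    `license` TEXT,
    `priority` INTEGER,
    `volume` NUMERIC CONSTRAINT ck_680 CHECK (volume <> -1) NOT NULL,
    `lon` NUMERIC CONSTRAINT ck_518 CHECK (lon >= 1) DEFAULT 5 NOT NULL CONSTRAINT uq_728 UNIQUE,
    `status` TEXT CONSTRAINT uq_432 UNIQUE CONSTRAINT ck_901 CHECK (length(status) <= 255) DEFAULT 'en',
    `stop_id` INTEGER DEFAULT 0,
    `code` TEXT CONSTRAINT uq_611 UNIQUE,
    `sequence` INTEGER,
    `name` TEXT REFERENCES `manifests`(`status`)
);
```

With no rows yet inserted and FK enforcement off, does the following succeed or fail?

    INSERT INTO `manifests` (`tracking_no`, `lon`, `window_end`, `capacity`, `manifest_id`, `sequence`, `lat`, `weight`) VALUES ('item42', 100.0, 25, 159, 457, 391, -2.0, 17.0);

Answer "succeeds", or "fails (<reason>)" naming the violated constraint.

status is omitted from the column list and has no DEFAULT, so it would receive NULL.
But status is declared NOT NULL.

fails (NOT NULL on status)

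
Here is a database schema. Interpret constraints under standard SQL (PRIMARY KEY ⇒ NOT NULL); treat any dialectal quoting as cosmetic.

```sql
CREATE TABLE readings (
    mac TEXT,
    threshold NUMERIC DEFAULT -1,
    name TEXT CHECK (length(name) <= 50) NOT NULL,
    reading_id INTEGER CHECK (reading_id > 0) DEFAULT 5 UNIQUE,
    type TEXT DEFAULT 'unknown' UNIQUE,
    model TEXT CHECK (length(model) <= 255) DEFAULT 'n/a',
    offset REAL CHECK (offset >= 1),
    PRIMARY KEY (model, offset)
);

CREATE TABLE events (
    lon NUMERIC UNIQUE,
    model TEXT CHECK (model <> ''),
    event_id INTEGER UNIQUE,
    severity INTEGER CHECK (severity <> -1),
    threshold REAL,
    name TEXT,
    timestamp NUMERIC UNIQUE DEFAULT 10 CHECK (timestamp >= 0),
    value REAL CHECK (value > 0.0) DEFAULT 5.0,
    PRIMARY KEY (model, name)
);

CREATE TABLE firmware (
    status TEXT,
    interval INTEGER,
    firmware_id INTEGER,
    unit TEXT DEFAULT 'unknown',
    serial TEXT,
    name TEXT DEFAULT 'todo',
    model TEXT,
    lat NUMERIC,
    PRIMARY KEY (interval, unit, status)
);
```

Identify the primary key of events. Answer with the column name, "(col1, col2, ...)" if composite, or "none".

A table-level PRIMARY KEY clause names 2 columns: model, name.
This is a composite key — the combination is unique, not each column individually.

(model, name)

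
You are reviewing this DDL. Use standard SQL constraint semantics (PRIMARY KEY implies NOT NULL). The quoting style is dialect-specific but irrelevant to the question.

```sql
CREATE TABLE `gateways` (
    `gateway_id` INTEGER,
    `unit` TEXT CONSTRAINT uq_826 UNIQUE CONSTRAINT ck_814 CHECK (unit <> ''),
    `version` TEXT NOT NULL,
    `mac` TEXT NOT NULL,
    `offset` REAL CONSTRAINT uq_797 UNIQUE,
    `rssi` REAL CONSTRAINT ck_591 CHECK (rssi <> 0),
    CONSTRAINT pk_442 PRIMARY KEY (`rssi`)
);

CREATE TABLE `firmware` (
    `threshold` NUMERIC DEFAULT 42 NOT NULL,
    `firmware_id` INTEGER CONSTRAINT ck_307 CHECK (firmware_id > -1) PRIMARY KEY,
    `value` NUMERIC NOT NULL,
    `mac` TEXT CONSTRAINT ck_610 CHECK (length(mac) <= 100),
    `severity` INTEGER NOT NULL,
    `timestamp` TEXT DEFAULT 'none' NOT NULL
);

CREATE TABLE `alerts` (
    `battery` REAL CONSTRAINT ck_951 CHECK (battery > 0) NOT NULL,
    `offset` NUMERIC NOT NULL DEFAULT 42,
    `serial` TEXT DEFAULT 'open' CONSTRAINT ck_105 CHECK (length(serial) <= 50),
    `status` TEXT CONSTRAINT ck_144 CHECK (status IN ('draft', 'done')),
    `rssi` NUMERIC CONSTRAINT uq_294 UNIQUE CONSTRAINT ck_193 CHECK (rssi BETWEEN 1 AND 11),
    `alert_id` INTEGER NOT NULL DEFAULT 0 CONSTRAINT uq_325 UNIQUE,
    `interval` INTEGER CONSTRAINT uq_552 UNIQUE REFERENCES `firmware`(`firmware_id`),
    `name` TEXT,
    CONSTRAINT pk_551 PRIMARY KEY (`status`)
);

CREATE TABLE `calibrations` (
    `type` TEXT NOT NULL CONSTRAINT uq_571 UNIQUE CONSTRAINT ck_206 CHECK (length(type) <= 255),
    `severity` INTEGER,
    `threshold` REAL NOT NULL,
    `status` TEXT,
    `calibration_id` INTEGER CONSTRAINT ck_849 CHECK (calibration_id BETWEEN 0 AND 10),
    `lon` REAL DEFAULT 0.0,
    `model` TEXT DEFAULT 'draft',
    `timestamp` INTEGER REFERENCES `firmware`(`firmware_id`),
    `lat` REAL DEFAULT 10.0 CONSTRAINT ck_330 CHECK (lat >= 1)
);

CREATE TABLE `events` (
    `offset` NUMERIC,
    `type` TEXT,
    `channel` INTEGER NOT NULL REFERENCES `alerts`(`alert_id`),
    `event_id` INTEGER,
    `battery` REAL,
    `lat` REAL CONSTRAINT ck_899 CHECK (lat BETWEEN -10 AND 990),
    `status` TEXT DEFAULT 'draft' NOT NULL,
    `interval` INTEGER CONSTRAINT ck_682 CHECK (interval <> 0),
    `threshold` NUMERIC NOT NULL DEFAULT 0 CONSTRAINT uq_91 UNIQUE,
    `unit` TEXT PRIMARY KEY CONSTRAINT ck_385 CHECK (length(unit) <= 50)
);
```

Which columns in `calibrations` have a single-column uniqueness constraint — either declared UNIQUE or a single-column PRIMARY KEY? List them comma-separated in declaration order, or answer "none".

- type: declared UNIQUE → unique.
- severity: no UNIQUE or single-column PK constraint.
- threshold: no UNIQUE or single-column PK constraint.
- status: no UNIQUE or single-column PK constraint.
- calibration_id: no UNIQUE or single-column PK constraint.
- lon: no UNIQUE or single-column PK constraint.
- model: no UNIQUE or single-column PK constraint.
- timestamp: no UNIQUE or single-column PK constraint.
- lat: no UNIQUE or single-column PK constraint.

type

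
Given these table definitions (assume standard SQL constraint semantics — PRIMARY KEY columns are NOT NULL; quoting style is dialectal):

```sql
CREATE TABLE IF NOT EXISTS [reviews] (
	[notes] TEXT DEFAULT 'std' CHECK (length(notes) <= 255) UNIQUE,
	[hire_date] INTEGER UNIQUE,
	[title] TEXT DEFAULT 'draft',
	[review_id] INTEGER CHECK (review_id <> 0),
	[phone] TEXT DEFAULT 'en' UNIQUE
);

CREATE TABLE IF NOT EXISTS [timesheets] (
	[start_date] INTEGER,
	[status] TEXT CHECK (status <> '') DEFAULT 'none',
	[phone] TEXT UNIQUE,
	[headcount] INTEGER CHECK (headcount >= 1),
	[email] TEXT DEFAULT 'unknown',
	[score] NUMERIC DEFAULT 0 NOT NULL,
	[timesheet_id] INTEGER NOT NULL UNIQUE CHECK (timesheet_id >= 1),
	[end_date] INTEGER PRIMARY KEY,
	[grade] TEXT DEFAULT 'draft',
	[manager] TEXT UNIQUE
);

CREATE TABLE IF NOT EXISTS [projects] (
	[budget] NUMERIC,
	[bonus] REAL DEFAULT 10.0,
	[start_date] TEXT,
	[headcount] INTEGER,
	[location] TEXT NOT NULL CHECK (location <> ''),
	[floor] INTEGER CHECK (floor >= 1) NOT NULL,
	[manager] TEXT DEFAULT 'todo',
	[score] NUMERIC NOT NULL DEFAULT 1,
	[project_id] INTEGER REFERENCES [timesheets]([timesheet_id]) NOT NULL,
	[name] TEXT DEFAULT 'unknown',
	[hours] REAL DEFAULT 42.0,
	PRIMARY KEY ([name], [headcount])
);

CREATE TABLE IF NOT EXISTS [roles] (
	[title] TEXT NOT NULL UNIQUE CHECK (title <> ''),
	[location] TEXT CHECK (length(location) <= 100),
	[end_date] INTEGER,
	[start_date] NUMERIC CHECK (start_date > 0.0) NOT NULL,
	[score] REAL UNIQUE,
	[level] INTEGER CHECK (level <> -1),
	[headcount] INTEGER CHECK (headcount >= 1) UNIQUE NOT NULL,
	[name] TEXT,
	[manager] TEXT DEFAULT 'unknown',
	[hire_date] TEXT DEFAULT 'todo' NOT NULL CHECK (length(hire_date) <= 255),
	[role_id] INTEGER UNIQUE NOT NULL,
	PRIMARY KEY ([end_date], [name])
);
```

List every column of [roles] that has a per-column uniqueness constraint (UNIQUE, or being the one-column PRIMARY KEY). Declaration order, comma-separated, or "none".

title, score, headcount, role_id

- title: declared UNIQUE → unique.
- location: no UNIQUE or single-column PK constraint.
- end_date: part of a composite PRIMARY KEY — only the tuple is unique, not this column on its own.
- start_date: no UNIQUE or single-column PK constraint.
- score: declared UNIQUE → unique.
- level: no UNIQUE or single-column PK constraint.
- headcount: declared UNIQUE → unique.
- name: part of a composite PRIMARY KEY — only the tuple is unique, not this column on its own.
- manager: no UNIQUE or single-column PK constraint.
- hire_date: no UNIQUE or single-column PK constraint.
- role_id: declared UNIQUE → unique.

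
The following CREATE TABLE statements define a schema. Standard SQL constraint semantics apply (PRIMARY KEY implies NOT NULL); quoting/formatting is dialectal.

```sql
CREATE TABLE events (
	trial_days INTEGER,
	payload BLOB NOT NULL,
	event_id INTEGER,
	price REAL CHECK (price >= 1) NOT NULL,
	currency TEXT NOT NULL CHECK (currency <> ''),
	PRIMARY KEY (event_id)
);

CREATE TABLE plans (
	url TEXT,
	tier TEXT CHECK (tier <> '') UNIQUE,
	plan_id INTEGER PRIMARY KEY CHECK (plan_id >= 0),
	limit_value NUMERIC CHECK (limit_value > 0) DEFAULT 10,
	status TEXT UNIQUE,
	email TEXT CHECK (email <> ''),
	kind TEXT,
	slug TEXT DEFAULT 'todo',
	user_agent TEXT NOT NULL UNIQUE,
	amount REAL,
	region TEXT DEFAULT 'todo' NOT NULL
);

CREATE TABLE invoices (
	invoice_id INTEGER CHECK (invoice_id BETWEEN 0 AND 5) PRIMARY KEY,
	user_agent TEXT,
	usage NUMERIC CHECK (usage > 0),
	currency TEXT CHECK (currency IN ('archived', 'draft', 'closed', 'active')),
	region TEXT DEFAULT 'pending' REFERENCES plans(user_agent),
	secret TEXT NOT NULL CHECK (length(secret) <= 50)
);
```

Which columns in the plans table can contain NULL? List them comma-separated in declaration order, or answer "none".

url, tier, limit_value, status, email, kind, slug, amount

- url: no NOT NULL constraint applies → nullable.
- tier: CHECK does not forbid NULL (a CHECK constraint passes when its expression is NULL) → nullable.
- plan_id: part of the PRIMARY KEY, which implies NOT NULL → not nullable.
- limit_value: CHECK does not forbid NULL (a CHECK constraint passes when its expression is NULL) → nullable.
- status: UNIQUE does not imply NOT NULL → nullable.
- email: CHECK does not forbid NULL (a CHECK constraint passes when its expression is NULL) → nullable.
- kind: no NOT NULL constraint applies → nullable.
- slug: DEFAULT only fills an omitted column; an explicit NULL is still allowed → nullable.
- user_agent: declared NOT NULL → not nullable.
- amount: no NOT NULL constraint applies → nullable.
- region: declared NOT NULL → not nullable.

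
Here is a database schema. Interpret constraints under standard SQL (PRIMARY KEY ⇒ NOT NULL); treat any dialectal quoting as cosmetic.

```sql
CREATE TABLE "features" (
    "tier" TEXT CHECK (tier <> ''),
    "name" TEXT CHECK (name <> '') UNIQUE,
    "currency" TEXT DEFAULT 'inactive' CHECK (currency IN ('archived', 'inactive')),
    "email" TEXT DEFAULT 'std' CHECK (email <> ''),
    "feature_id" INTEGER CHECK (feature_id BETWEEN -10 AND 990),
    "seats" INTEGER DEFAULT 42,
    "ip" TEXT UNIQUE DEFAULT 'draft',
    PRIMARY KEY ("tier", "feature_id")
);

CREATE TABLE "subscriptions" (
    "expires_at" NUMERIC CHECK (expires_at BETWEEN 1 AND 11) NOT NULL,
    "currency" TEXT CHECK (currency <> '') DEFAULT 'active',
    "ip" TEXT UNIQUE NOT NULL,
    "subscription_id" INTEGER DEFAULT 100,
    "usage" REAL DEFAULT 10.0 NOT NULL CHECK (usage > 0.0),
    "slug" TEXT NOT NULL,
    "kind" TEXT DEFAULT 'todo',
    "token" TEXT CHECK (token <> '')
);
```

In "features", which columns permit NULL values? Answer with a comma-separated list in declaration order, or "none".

- tier: part of the PRIMARY KEY, which implies NOT NULL → not nullable.
- name: CHECK does not forbid NULL (a CHECK constraint passes when its expression is NULL) → nullable.
- currency: CHECK does not forbid NULL (a CHECK constraint passes when its expression is NULL) → nullable.
- email: CHECK does not forbid NULL (a CHECK constraint passes when its expression is NULL) → nullable.
- feature_id: part of the PRIMARY KEY, which implies NOT NULL → not nullable.
- seats: DEFAULT only fills an omitted column; an explicit NULL is still allowed → nullable.
- ip: UNIQUE does not imply NOT NULL → nullable.

name, currency, email, seats, ip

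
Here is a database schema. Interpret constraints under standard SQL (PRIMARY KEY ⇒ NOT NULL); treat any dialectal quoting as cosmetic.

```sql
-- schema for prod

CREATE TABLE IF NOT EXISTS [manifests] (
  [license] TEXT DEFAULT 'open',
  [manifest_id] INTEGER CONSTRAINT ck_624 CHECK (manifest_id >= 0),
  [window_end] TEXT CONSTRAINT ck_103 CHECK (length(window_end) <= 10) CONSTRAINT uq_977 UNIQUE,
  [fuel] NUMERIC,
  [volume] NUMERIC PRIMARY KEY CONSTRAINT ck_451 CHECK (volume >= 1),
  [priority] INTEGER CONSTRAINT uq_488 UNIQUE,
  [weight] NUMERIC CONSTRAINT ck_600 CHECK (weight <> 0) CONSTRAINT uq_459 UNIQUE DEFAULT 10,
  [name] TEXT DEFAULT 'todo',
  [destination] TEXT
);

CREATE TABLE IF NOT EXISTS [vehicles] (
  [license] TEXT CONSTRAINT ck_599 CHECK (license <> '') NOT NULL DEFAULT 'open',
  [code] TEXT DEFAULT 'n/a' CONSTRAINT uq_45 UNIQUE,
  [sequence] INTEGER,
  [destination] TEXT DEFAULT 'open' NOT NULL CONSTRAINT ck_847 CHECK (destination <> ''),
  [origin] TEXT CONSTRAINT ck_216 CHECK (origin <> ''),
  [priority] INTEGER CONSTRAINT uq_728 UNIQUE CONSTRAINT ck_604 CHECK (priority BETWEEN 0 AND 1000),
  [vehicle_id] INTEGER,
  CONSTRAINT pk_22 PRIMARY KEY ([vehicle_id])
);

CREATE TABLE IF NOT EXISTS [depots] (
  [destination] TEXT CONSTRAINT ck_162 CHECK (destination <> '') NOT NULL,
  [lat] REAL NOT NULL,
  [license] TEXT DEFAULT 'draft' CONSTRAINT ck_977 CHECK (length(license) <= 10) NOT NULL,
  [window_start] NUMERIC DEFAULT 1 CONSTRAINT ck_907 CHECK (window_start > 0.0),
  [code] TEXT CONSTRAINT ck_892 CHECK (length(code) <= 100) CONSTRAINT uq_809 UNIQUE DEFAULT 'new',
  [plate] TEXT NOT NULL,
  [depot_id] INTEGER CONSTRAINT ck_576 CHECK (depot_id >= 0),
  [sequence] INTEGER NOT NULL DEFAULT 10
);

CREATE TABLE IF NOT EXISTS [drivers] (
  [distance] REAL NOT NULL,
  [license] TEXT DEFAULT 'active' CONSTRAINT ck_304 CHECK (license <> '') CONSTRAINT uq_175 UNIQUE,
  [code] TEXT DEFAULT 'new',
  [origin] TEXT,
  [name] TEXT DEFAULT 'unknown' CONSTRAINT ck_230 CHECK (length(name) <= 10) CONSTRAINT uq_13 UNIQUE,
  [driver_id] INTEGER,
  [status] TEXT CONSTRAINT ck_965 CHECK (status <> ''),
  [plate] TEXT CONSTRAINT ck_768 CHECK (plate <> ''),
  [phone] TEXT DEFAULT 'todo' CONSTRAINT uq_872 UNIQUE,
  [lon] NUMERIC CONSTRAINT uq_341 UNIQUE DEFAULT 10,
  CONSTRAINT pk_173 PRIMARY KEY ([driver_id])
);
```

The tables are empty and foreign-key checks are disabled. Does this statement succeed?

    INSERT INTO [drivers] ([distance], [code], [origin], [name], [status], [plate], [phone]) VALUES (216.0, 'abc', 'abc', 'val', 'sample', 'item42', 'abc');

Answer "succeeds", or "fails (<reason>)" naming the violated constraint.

fails (NOT NULL on driver_id)

driver_id is omitted from the column list and has no DEFAULT, so it would receive NULL.
But driver_id is part of the PRIMARY KEY (implied NOT NULL).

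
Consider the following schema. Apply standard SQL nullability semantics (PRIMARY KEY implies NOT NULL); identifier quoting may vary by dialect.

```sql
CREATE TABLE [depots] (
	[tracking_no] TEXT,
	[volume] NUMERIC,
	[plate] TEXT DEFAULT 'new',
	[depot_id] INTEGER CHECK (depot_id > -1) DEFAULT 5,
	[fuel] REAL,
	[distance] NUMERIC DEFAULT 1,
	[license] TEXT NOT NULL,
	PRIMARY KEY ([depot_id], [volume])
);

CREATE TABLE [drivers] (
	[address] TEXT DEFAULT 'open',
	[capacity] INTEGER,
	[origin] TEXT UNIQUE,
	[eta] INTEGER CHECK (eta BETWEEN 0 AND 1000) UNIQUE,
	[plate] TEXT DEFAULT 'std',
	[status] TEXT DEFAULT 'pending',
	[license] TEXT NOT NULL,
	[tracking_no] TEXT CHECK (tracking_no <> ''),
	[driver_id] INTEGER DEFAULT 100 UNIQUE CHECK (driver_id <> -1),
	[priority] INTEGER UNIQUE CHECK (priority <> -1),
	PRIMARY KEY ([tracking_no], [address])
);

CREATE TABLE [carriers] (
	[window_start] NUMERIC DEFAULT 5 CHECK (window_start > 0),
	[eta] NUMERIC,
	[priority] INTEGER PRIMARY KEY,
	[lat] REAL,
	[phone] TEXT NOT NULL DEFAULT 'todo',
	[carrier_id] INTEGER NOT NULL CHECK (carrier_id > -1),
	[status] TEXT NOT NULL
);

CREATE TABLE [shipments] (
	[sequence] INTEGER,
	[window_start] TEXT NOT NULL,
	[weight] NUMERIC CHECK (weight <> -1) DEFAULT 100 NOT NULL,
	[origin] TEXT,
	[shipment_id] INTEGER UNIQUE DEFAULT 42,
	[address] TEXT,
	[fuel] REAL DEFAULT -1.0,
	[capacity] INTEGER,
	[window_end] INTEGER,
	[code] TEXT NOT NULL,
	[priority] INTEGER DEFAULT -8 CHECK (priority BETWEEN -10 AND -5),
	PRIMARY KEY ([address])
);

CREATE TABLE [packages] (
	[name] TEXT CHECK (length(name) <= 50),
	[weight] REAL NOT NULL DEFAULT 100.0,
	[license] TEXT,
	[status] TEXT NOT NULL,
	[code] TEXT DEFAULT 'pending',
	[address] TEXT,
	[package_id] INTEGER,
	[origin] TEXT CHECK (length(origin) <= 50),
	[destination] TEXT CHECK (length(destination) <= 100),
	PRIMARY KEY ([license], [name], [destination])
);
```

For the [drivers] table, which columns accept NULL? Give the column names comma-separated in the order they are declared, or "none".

capacity, origin, eta, plate, status, driver_id, priority

- address: part of the PRIMARY KEY, which implies NOT NULL → not nullable.
- capacity: no NOT NULL constraint applies → nullable.
- origin: UNIQUE does not imply NOT NULL → nullable.
- eta: CHECK does not forbid NULL (a CHECK constraint passes when its expression is NULL) → nullable.
- plate: DEFAULT only fills an omitted column; an explicit NULL is still allowed → nullable.
- status: DEFAULT only fills an omitted column; an explicit NULL is still allowed → nullable.
- license: declared NOT NULL → not nullable.
- tracking_no: part of the PRIMARY KEY, which implies NOT NULL → not nullable.
- driver_id: CHECK does not forbid NULL (a CHECK constraint passes when its expression is NULL) → nullable.
- priority: CHECK does not forbid NULL (a CHECK constraint passes when its expression is NULL) → nullable.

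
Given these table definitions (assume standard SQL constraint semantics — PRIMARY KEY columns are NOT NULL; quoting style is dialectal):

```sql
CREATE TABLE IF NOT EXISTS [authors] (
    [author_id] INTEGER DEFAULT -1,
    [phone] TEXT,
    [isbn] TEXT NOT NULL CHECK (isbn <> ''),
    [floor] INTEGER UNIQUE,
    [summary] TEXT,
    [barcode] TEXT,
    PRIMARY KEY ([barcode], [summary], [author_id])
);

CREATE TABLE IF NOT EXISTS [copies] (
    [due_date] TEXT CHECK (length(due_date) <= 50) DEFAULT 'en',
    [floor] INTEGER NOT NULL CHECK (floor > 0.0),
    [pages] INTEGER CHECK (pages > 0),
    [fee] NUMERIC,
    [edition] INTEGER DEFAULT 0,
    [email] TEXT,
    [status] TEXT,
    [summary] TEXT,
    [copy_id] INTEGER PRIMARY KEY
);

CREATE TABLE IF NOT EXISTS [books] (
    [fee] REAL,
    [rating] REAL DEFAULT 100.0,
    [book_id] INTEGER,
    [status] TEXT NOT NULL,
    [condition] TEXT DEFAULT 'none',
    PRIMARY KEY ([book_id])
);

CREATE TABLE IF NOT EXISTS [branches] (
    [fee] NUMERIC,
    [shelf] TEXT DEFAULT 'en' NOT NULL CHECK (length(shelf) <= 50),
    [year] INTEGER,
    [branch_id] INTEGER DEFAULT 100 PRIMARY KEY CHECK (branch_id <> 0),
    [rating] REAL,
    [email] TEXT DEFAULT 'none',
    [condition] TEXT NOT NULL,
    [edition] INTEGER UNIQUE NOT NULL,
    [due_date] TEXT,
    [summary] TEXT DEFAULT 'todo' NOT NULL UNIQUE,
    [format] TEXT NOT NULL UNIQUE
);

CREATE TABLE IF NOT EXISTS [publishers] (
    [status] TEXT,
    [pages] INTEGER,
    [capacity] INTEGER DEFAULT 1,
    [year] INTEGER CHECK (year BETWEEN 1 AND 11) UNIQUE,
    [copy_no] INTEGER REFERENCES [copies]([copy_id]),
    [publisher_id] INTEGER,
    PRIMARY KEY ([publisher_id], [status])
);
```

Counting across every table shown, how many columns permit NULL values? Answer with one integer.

authors: 2 nullable (phone, floor — PK (barcode, summary, author_id) and explicit NOT NULL columns excluded).
copies: 7 nullable (due_date, pages, fee, edition, email, status, summary — PK (copy_id) and explicit NOT NULL columns excluded).
books: 3 nullable (fee, rating, condition — PK (book_id) and explicit NOT NULL columns excluded).
branches: 5 nullable (fee, year, rating, email, due_date — PK (branch_id) and explicit NOT NULL columns excluded).
publishers: 4 nullable (pages, capacity, year, copy_no — PK (publisher_id, status) and explicit NOT NULL columns excluded).
Total: 2 + 7 + 3 + 5 + 4 = 21.

21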